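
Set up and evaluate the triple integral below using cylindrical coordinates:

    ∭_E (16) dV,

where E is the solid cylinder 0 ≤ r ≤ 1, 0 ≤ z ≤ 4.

In cylindrical coordinates, x = r cos(θ), y = r sin(θ), z = z, and dV = r dr dθ dz.

The integrand becomes 16, so

    ∭_E (16) dV = ∫_{0}^{2π} ∫_{0}^{1} ∫_{0}^{4} (16) · r dz dr dθ.

Inner (z): 64r.
Middle (r from 0 to 1): 32.
Outer (θ): 64π.

Therefore the triple integral equals 64π.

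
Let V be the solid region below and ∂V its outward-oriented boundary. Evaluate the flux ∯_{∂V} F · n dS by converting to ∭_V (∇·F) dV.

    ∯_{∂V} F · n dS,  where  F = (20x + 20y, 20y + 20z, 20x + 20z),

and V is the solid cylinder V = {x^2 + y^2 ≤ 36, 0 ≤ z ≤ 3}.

By the divergence theorem,

    ∯_{∂V} F · n dS = ∭_V (∇ · F) dV.

Compute the divergence:
    ∇ · F = ∂F_x/∂x + ∂F_y/∂y + ∂F_z/∂z = 20 + 20 + 20 = 60.

In cylindrical coordinates, x = r cos(θ), y = r sin(θ), z = z, dV = r dr dθ dz, with 0 ≤ r ≤ 6, 0 ≤ θ ≤ 2π, 0 ≤ z ≤ 3.

The integrand, after substitution and multiplying by the volume element, becomes (60) · r, so

    ∭_V (∇·F) dV = ∫_0^{2π} ∫_0^{6} ∫_0^{3} (60) · r dz dr dθ.

Inner (z from 0 to 3): 180r.
Middle (r from 0 to 6): 3240.
Outer (θ from 0 to 2π): 6480π.

Therefore ∯_{∂V} F · n dS = 6480π.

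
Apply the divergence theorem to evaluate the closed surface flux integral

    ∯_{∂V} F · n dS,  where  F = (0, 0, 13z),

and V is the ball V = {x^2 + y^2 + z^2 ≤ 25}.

By the divergence theorem,

    ∯_{∂V} F · n dS = ∭_V (∇ · F) dV.

Compute the divergence:
    ∇ · F = ∂F_x/∂x + ∂F_y/∂y + ∂F_z/∂z = 0 + 0 + 13 = 13.

In spherical coordinates, x = ρ sin(φ) cos(θ), y = ρ sin(φ) sin(θ), z = ρ cos(φ), dV = ρ^2 sin(φ) dρ dφ dθ, with 0 ≤ ρ ≤ 5, 0 ≤ φ ≤ π, 0 ≤ θ ≤ 2π.

The integrand, after substitution and multiplying by the volume element, becomes (13) · ρ^2 sin(φ), so

    ∭_V (∇·F) dV = ∫_0^{2π} ∫_0^{π} ∫_0^{5} (13) · ρ^2 sin(φ) dρ dφ dθ.

Inner (ρ from 0 to 5): 1625sin(φ)/3.
Middle (φ from 0 to π): 3250/3.
Outer (θ from 0 to 2π): 6500π/3.

Therefore ∯_{∂V} F · n dS = 6500π/3.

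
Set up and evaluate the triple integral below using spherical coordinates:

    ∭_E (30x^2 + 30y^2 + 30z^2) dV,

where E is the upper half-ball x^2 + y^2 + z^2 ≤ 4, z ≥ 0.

In spherical coordinates, x = ρ sin(φ) cos(θ), y = ρ sin(φ) sin(θ), z = ρ cos(φ), and dV = ρ^2 sin(φ) dρ dφ dθ.

The integrand becomes 30ρ^2, so

    ∭_E (30x^2 + 30y^2 + 30z^2) dV = ∫_{0}^{2π} ∫_{0}^{π/2} ∫_{0}^{2} (30ρ^2) · ρ^2 sin(φ) dρ dφ dθ.

Inner (ρ): 192sin(φ).
Middle (φ): 192.
Outer (θ): 384π.

Therefore the triple integral equals 384π.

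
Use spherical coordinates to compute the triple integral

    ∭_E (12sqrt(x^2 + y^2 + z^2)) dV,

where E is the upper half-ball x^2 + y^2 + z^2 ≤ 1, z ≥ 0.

In spherical coordinates, x = ρ sin(φ) cos(θ), y = ρ sin(φ) sin(θ), z = ρ cos(φ), and dV = ρ^2 sin(φ) dρ dφ dθ.

The integrand becomes 12ρ, so

    ∭_E (12sqrt(x^2 + y^2 + z^2)) dV = ∫_{0}^{2π} ∫_{0}^{π/2} ∫_{0}^{1} (12ρ) · ρ^2 sin(φ) dρ dφ dθ.

Inner (ρ): 3sin(φ).
Middle (φ): 3.
Outer (θ): 6π.

Therefore the triple integral equals 6π.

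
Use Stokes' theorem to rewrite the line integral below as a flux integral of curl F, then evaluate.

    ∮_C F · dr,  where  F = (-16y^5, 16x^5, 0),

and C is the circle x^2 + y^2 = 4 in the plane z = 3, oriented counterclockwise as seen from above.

Let S be the flat disk x^2 + y^2 ≤ 4 in the plane z = 3, with upward unit normal n̂ = ẑ. By Stokes' theorem,

    ∮_C F · dr = ∬_S (∇ × F) · n̂ dS = ∬_D (curl F)_z dA,

where D is the disk x^2 + y^2 ≤ 4.

Compute the curl of F = (-16y^5, 16x^5, 0):
    (∇ × F)_x = ∂F_z/∂y - ∂F_y/∂z = 0,
    (∇ × F)_y = ∂F_x/∂z - ∂F_z/∂x = 0,
    (∇ × F)_z = ∂F_y/∂x - ∂F_x/∂y = 80x^4 + 80y^4.

On z = 3, (curl F)_z = 80x^4 + 80y^4.

Convert to polar (x = r cos θ, y = r sin θ, dA = r dr dθ); the integrand becomes 80r^4(sin(θ)^4 + cos(θ)^4), so

    ∬_D (curl F)_z dA = ∫_0^{2π} ∫_0^{2} (80r^4(sin(θ)^4 + cos(θ)^4)) · r dr dθ.

Inner (r from 0 to 2): 2560sin(θ)^4/3 + 2560cos(θ)^4/3.
Outer (θ from 0 to 2π): 1280π.

Therefore ∮_C F · dr = 1280π.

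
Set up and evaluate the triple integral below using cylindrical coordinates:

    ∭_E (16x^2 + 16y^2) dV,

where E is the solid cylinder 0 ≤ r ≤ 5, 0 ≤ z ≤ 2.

In cylindrical coordinates, x = r cos(θ), y = r sin(θ), z = z, and dV = r dr dθ dz.

The integrand becomes 16r^2, so

    ∭_E (16x^2 + 16y^2) dV = ∫_{0}^{2π} ∫_{0}^{5} ∫_{0}^{2} (16r^2) · r dz dr dθ.

Inner (z): 32r^3.
Middle (r from 0 to 5): 5000.
Outer (θ): 10000π.

Therefore the triple integral equals 10000π.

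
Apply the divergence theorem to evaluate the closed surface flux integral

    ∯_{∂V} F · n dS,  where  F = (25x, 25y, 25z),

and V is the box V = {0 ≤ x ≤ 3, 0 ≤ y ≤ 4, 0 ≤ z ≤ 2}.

By the divergence theorem,

    ∯_{∂V} F · n dS = ∭_V (∇ · F) dV.

Compute the divergence:
    ∇ · F = ∂F_x/∂x + ∂F_y/∂y + ∂F_z/∂z = 25 + 25 + 25 = 75.

V is a rectangular box, so dV = dx dy dz with 0 ≤ x ≤ 3, 0 ≤ y ≤ 4, 0 ≤ z ≤ 2.

Integrate (75) over V as an iterated integral:

    ∭_V (∇·F) dV = ∫_0^{3} ∫_0^{4} ∫_0^{2} (75) dz dy dx.

Inner (z from 0 to 2): 150.
Middle (y from 0 to 4): 600.
Outer (x from 0 to 3): 1800.

Therefore ∯_{∂V} F · n dS = 1800.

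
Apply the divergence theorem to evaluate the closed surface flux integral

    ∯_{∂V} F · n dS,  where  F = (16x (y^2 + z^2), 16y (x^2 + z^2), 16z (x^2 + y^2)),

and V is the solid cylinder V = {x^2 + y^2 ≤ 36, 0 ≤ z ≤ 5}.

By the divergence theorem,

    ∯_{∂V} F · n dS = ∭_V (∇ · F) dV.

Compute the divergence:
    ∇ · F = ∂F_x/∂x + ∂F_y/∂y + ∂F_z/∂z = 16y^2 + 16z^2 + 16x^2 + 16z^2 + 16x^2 + 16y^2 = 32x^2 + 32y^2 + 32z^2.

In cylindrical coordinates, x = r cos(θ), y = r sin(θ), z = z, dV = r dr dθ dz, with 0 ≤ r ≤ 6, 0 ≤ θ ≤ 2π, 0 ≤ z ≤ 5.

The integrand, after substitution and multiplying by the volume element, becomes (32r^2 + 32z^2) · r, so

    ∭_V (∇·F) dV = ∫_0^{2π} ∫_0^{6} ∫_0^{5} (32r^2 + 32z^2) · r dz dr dθ.

Inner (z from 0 to 5): 160r (r^2 + 25/3).
Middle (r from 0 to 6): 75840.
Outer (θ from 0 to 2π): 151680π.

Therefore ∯_{∂V} F · n dS = 151680π.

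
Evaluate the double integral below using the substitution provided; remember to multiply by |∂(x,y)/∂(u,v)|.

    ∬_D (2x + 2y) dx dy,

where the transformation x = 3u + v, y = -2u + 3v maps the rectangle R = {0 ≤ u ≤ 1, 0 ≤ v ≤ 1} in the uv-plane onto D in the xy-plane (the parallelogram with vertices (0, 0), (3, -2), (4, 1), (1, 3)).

Compute the Jacobian determinant of (x, y) with respect to (u, v):

    ∂(x,y)/∂(u,v) = | 3  1 | = (3)(3) - (1)(-2) = 11.
                   | -2  3 |

Its absolute value is |J| = 11 (the area scaling factor).

Substituting x = 3u + v, y = -2u + 3v into the integrand,

    2x + 2y → 2u + 8v,

so the integral becomes

    ∬_R (2u + 8v) · |J| du dv = ∫_0^1 ∫_0^1 (22u + 88v) dv du.

Inner (v): 22u + 44.
Outer (u): 55.

Therefore ∬_D (2x + 2y) dx dy = 55.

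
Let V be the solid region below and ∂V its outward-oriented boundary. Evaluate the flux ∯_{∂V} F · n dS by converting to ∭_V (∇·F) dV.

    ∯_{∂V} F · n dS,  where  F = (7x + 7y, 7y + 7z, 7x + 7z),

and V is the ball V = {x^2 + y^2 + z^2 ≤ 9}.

By the divergence theorem,

    ∯_{∂V} F · n dS = ∭_V (∇ · F) dV.

Compute the divergence:
    ∇ · F = ∂F_x/∂x + ∂F_y/∂y + ∂F_z/∂z = 7 + 7 + 7 = 21.

In spherical coordinates, x = ρ sin(φ) cos(θ), y = ρ sin(φ) sin(θ), z = ρ cos(φ), dV = ρ^2 sin(φ) dρ dφ dθ, with 0 ≤ ρ ≤ 3, 0 ≤ φ ≤ π, 0 ≤ θ ≤ 2π.

The integrand, after substitution and multiplying by the volume element, becomes (21) · ρ^2 sin(φ), so

    ∭_V (∇·F) dV = ∫_0^{2π} ∫_0^{π} ∫_0^{3} (21) · ρ^2 sin(φ) dρ dφ dθ.

Inner (ρ from 0 to 3): 189sin(φ).
Middle (φ from 0 to π): 378.
Outer (θ from 0 to 2π): 756π.

Therefore ∯_{∂V} F · n dS = 756π.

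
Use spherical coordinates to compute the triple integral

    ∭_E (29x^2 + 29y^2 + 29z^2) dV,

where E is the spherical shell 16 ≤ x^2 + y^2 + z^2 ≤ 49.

In spherical coordinates, x = ρ sin(φ) cos(θ), y = ρ sin(φ) sin(θ), z = ρ cos(φ), and dV = ρ^2 sin(φ) dρ dφ dθ.

The integrand becomes 29ρ^2, so

    ∭_E (29x^2 + 29y^2 + 29z^2) dV = ∫_{0}^{2π} ∫_{0}^{π} ∫_{4}^{7} (29ρ^2) · ρ^2 sin(φ) dρ dφ dθ.

Inner (ρ): 457707sin(φ)/5.
Middle (φ): 915414/5.
Outer (θ): 1830828π/5.

Therefore the triple integral equals 1830828π/5.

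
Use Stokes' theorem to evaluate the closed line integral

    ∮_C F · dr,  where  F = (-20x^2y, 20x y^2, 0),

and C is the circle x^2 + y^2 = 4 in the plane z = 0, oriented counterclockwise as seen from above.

Let S be the flat disk x^2 + y^2 ≤ 4 in the plane z = 0, with upward unit normal n̂ = ẑ. By Stokes' theorem,

    ∮_C F · dr = ∬_S (∇ × F) · n̂ dS = ∬_D (curl F)_z dA,

where D is the disk x^2 + y^2 ≤ 4.

Compute the curl of F = (-20x^2y, 20x y^2, 0):
    (∇ × F)_x = ∂F_z/∂y - ∂F_y/∂z = 0,
    (∇ × F)_y = ∂F_x/∂z - ∂F_z/∂x = 0,
    (∇ × F)_z = ∂F_y/∂x - ∂F_x/∂y = 20x^2 + 20y^2.

On z = 0, (curl F)_z = 20x^2 + 20y^2.

Convert to polar (x = r cos θ, y = r sin θ, dA = r dr dθ); the integrand becomes 20r^2, so

    ∬_D (curl F)_z dA = ∫_0^{2π} ∫_0^{2} (20r^2) · r dr dθ.

Inner (r from 0 to 2): 80.
Outer (θ from 0 to 2π): 160π.

Therefore ∮_C F · dr = 160π.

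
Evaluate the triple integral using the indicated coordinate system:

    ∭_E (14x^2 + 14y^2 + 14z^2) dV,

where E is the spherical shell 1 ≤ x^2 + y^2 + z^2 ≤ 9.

In spherical coordinates, x = ρ sin(φ) cos(θ), y = ρ sin(φ) sin(θ), z = ρ cos(φ), and dV = ρ^2 sin(φ) dρ dφ dθ.

The integrand becomes 14ρ^2, so

    ∭_E (14x^2 + 14y^2 + 14z^2) dV = ∫_{0}^{2π} ∫_{0}^{π} ∫_{1}^{3} (14ρ^2) · ρ^2 sin(φ) dρ dφ dθ.

Inner (ρ): 3388sin(φ)/5.
Middle (φ): 6776/5.
Outer (θ): 13552π/5.

Therefore the triple integral equals 13552π/5.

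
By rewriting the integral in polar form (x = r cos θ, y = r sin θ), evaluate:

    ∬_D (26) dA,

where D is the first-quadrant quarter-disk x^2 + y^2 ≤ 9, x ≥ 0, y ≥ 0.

The region D is 0 ≤ r ≤ 3, 0 ≤ θ ≤ π/2 in polar coordinates, where x = r cos(θ), y = r sin(θ), and dA = r dr dθ.

Under the substitution, the integrand becomes 26, so

    ∬_D (26) dA = ∫_{0}^{π/2} ∫_{0}^{3} (26) · r dr dθ.

Inner integral (in r): ∫_{0}^{3} (26) · r dr = 117.

Outer integral (in θ): ∫_{0}^{π/2} (117) dθ = 117π/2.

Therefore ∬_D (26) dA = 117π/2.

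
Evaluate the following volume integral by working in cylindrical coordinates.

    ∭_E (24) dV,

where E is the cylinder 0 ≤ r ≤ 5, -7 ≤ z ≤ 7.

In cylindrical coordinates, x = r cos(θ), y = r sin(θ), z = z, and dV = r dr dθ dz.

The integrand becomes 24, so

    ∭_E (24) dV = ∫_{0}^{2π} ∫_{0}^{5} ∫_{-7}^{7} (24) · r dz dr dθ.

Inner (z): 336r.
Middle (r from 0 to 5): 4200.
Outer (θ): 8400π.

Therefore the triple integral equals 8400π.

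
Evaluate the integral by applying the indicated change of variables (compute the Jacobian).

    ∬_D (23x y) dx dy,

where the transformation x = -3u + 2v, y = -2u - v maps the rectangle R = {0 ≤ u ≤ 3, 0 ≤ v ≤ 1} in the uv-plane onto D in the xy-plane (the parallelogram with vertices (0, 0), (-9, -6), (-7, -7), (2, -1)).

Compute the Jacobian determinant of (x, y) with respect to (u, v):

    ∂(x,y)/∂(u,v) = | -3  2 | = (-3)(-1) - (2)(-2) = 7.
                   | -2  -1 |

Its absolute value is |J| = 7 (the area scaling factor).

Substituting x = -3u + 2v, y = -2u - v into the integrand,

    23x y → 138u^2 - 23u v - 46v^2,

so the integral becomes

    ∬_R (138u^2 - 23u v - 46v^2) · |J| du dv = ∫_0^3 ∫_0^1 (966u^2 - 161u v - 322v^2) dv du.

Inner (v): 966u^2 - 161u/2 - 322/3.
Outer (u): 32039/4.

Therefore ∬_D (23x y) dx dy = 32039/4.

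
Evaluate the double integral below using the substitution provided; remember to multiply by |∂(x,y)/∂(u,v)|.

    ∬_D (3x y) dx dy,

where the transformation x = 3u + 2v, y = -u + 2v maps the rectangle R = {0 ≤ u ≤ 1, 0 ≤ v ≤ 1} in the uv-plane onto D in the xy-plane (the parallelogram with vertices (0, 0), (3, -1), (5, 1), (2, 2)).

Compute the Jacobian determinant of (x, y) with respect to (u, v):

    ∂(x,y)/∂(u,v) = | 3  2 | = (3)(2) - (2)(-1) = 8.
                   | -1  2 |

Its absolute value is |J| = 8 (the area scaling factor).

Substituting x = 3u + 2v, y = -u + 2v into the integrand,

    3x y → -9u^2 + 12u v + 12v^2,

so the integral becomes

    ∬_R (-9u^2 + 12u v + 12v^2) · |J| du dv = ∫_0^1 ∫_0^1 (-72u^2 + 96u v + 96v^2) dv du.

Inner (v): -72u^2 + 48u + 32.
Outer (u): 32.

Therefore ∬_D (3x y) dx dy = 32.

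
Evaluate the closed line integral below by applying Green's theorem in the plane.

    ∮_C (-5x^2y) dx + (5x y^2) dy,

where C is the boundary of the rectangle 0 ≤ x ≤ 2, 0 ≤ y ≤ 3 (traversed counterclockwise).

Green's theorem converts the closed line integral into a double integral over the enclosed region D:

    ∮_C P dx + Q dy = ∬_D (∂Q/∂x - ∂P/∂y) dA.

Here P = -5x^2y, Q = 5x y^2, so

    ∂Q/∂x = 5y^2,    ∂P/∂y = -5x^2,
    ∂Q/∂x - ∂P/∂y = 5x^2 + 5y^2.

D is the region 0 ≤ x ≤ 2, 0 ≤ y ≤ 3. Evaluating the double integral:

    ∬_D (5x^2 + 5y^2) dA = ∫_0^{2} ∫_0^{3} (5x^2 + 5y^2) dy dx.

Inner (y from 0 to 3): 15x^2 + 45.
Outer (x from 0 to 2): 130.

Therefore ∮_C P dx + Q dy = 130.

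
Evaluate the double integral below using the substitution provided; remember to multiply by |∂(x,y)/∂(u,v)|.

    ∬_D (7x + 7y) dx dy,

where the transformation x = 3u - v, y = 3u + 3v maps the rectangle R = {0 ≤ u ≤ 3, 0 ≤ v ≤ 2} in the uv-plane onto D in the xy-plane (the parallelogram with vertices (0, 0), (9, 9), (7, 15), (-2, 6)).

Compute the Jacobian determinant of (x, y) with respect to (u, v):

    ∂(x,y)/∂(u,v) = | 3  -1 | = (3)(3) - (-1)(3) = 12.
                   | 3  3 |

Its absolute value is |J| = 12 (the area scaling factor).

Substituting x = 3u - v, y = 3u + 3v into the integrand,

    7x + 7y → 42u + 14v,

so the integral becomes

    ∬_R (42u + 14v) · |J| du dv = ∫_0^3 ∫_0^2 (504u + 168v) dv du.

Inner (v): 1008u + 336.
Outer (u): 5544.

Therefore ∬_D (7x + 7y) dx dy = 5544.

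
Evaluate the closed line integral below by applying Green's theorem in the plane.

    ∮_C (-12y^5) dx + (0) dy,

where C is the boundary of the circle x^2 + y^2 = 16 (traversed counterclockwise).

Green's theorem converts the closed line integral into a double integral over the enclosed region D:

    ∮_C P dx + Q dy = ∬_D (∂Q/∂x - ∂P/∂y) dA.

Here P = -12y^5, Q = 0, so

    ∂Q/∂x = 0,    ∂P/∂y = -60y^4,
    ∂Q/∂x - ∂P/∂y = 60y^4.

D is the region x^2 + y^2 ≤ 16. Evaluating the double integral:

In polar coordinates (x = r cos θ, y = r sin θ, dA = r dr dθ) the integrand becomes 60r^4sin(θ)^4, so

    ∬_D (60y^4) dA = ∫_0^{2π} ∫_0^{4} (60r^4sin(θ)^4) · r dr dθ.

Inner (r from 0 to 4): 40960sin(θ)^4.
Outer (θ from 0 to 2π): 30720π.

Therefore ∮_C P dx + Q dy = 30720π.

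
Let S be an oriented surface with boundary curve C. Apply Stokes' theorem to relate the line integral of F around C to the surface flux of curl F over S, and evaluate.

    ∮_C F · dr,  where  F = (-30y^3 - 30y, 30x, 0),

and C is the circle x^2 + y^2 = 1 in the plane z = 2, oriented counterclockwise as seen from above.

Let S be the flat disk x^2 + y^2 ≤ 1 in the plane z = 2, with upward unit normal n̂ = ẑ. By Stokes' theorem,

    ∮_C F · dr = ∬_S (∇ × F) · n̂ dS = ∬_D (curl F)_z dA,

where D is the disk x^2 + y^2 ≤ 1.

Compute the curl of F = (-30y^3 - 30y, 30x, 0):
    (∇ × F)_x = ∂F_z/∂y - ∂F_y/∂z = 0,
    (∇ × F)_y = ∂F_x/∂z - ∂F_z/∂x = 0,
    (∇ × F)_z = ∂F_y/∂x - ∂F_x/∂y = 90y^2 + 60.

On z = 2, (curl F)_z = 90y^2 + 60.

Convert to polar (x = r cos θ, y = r sin θ, dA = r dr dθ); the integrand becomes 90r^2sin(θ)^2 + 60, so

    ∬_D (curl F)_z dA = ∫_0^{2π} ∫_0^{1} (90r^2sin(θ)^2 + 60) · r dr dθ.

Inner (r from 0 to 1): 45sin(θ)^2/2 + 30.
Outer (θ from 0 to 2π): 165π/2.

Therefore ∮_C F · dr = 165π/2.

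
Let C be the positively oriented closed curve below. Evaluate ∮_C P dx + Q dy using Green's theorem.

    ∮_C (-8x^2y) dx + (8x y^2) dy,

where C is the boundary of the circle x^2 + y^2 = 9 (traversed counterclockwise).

Green's theorem converts the closed line integral into a double integral over the enclosed region D:

    ∮_C P dx + Q dy = ∬_D (∂Q/∂x - ∂P/∂y) dA.

Here P = -8x^2y, Q = 8x y^2, so

    ∂Q/∂x = 8y^2,    ∂P/∂y = -8x^2,
    ∂Q/∂x - ∂P/∂y = 8x^2 + 8y^2.

D is the region x^2 + y^2 ≤ 9. Evaluating the double integral:

In polar coordinates (x = r cos θ, y = r sin θ, dA = r dr dθ) the integrand becomes 8r^2, so

    ∬_D (8x^2 + 8y^2) dA = ∫_0^{2π} ∫_0^{3} (8r^2) · r dr dθ.

Inner (r from 0 to 3): 162.
Outer (θ from 0 to 2π): 324π.

Therefore ∮_C P dx + Q dy = 324π.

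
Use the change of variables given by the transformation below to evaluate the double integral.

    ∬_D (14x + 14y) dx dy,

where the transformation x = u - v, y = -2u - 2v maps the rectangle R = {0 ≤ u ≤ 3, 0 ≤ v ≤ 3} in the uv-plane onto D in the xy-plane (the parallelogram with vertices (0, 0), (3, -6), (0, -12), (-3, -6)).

Compute the Jacobian determinant of (x, y) with respect to (u, v):

    ∂(x,y)/∂(u,v) = | 1  -1 | = (1)(-2) - (-1)(-2) = -4.
                   | -2  -2 |

Its absolute value is |J| = 4 (the area scaling factor).

Substituting x = u - v, y = -2u - 2v into the integrand,

    14x + 14y → -14u - 42v,

so the integral becomes

    ∬_R (-14u - 42v) · |J| du dv = ∫_0^3 ∫_0^3 (-56u - 168v) dv du.

Inner (v): -168u - 756.
Outer (u): -3024.

Therefore ∬_D (14x + 14y) dx dy = -3024.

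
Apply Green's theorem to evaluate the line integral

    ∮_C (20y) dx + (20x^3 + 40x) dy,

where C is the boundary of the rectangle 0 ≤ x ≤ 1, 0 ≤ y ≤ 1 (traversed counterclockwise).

Green's theorem converts the closed line integral into a double integral over the enclosed region D:

    ∮_C P dx + Q dy = ∬_D (∂Q/∂x - ∂P/∂y) dA.

Here P = 20y, Q = 20x^3 + 40x, so

    ∂Q/∂x = 60x^2 + 40,    ∂P/∂y = 20,
    ∂Q/∂x - ∂P/∂y = 60x^2 + 20.

D is the region 0 ≤ x ≤ 1, 0 ≤ y ≤ 1. Evaluating the double integral:

    ∬_D (60x^2 + 20) dA = ∫_0^{1} ∫_0^{1} (60x^2 + 20) dy dx.

Inner (y from 0 to 1): 60x^2 + 20.
Outer (x from 0 to 1): 40.

Therefore ∮_C P dx + Q dy = 40.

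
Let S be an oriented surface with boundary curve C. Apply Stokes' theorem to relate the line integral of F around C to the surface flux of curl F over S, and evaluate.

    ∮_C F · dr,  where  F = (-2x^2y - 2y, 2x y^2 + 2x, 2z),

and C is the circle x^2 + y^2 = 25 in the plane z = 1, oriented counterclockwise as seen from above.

Let S be the flat disk x^2 + y^2 ≤ 25 in the plane z = 1, with upward unit normal n̂ = ẑ. By Stokes' theorem,

    ∮_C F · dr = ∬_S (∇ × F) · n̂ dS = ∬_D (curl F)_z dA,

where D is the disk x^2 + y^2 ≤ 25.

Compute the curl of F = (-2x^2y - 2y, 2x y^2 + 2x, 2z):
    (∇ × F)_x = ∂F_z/∂y - ∂F_y/∂z = 0,
    (∇ × F)_y = ∂F_x/∂z - ∂F_z/∂x = 0,
    (∇ × F)_z = ∂F_y/∂x - ∂F_x/∂y = 2x^2 + 2y^2 + 4.

On z = 1, (curl F)_z = 2x^2 + 2y^2 + 4.

Convert to polar (x = r cos θ, y = r sin θ, dA = r dr dθ); the integrand becomes 2r^2 + 4, so

    ∬_D (curl F)_z dA = ∫_0^{2π} ∫_0^{5} (2r^2 + 4) · r dr dθ.

Inner (r from 0 to 5): 725/2.
Outer (θ from 0 to 2π): 725π.

Therefore ∮_C F · dr = 725π.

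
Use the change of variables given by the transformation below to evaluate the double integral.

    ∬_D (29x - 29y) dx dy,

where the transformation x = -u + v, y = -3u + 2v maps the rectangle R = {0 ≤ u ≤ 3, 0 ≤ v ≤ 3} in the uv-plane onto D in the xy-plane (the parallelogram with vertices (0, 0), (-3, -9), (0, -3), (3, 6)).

Compute the Jacobian determinant of (x, y) with respect to (u, v):

    ∂(x,y)/∂(u,v) = | -1  1 | = (-1)(2) - (1)(-3) = 1.
                   | -3  2 |

Its absolute value is |J| = 1 (the area scaling factor).

Substituting x = -u + v, y = -3u + 2v into the integrand,

    29x - 29y → 58u - 29v,

so the integral becomes

    ∬_R (58u - 29v) · |J| du dv = ∫_0^3 ∫_0^3 (58u - 29v) dv du.

Inner (v): 174u - 261/2.
Outer (u): 783/2.

Therefore ∬_D (29x - 29y) dx dy = 783/2.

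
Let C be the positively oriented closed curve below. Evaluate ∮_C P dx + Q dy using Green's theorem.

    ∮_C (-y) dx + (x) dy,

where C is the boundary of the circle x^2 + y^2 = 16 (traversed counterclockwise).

Green's theorem converts the closed line integral into a double integral over the enclosed region D:

    ∮_C P dx + Q dy = ∬_D (∂Q/∂x - ∂P/∂y) dA.

Here P = -y, Q = x, so

    ∂Q/∂x = 1,    ∂P/∂y = -1,
    ∂Q/∂x - ∂P/∂y = 2.

D is the region x^2 + y^2 ≤ 16. Evaluating the double integral:

In polar coordinates (x = r cos θ, y = r sin θ, dA = r dr dθ) the integrand becomes 2, so

    ∬_D (2) dA = ∫_0^{2π} ∫_0^{4} (2) · r dr dθ.

Inner (r from 0 to 4): 16.
Outer (θ from 0 to 2π): 32π.

Therefore ∮_C P dx + Q dy = 32π.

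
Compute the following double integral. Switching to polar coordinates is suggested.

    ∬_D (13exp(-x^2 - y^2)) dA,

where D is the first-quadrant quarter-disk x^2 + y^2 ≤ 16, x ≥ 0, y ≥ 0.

The region D is 0 ≤ r ≤ 4, 0 ≤ θ ≤ π/2 in polar coordinates, where x = r cos(θ), y = r sin(θ), and dA = r dr dθ.

Under the substitution, the integrand becomes 13exp(-r^2), so

    ∬_D (13exp(-x^2 - y^2)) dA = ∫_{0}^{π/2} ∫_{0}^{4} (13exp(-r^2)) · r dr dθ.

Inner integral (in r): ∫_{0}^{4} (13exp(-r^2)) · r dr = 13/2 - 13exp(-16)/2.

Outer integral (in θ): ∫_{0}^{π/2} (13/2 - 13exp(-16)/2) dθ = -13π (1 - exp(16))exp(-16)/4.

Therefore ∬_D (13exp(-x^2 - y^2)) dA = -13π (1 - exp(16))exp(-16)/4.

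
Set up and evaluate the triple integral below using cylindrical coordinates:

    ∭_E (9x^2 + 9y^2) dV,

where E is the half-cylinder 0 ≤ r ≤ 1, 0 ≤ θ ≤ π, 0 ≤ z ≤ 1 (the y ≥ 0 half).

In cylindrical coordinates, x = r cos(θ), y = r sin(θ), z = z, and dV = r dr dθ dz.

The integrand becomes 9r^2, so

    ∭_E (9x^2 + 9y^2) dV = ∫_{0}^{π} ∫_{0}^{1} ∫_{0}^{1} (9r^2) · r dz dr dθ.

Inner (z): 9r^3.
Middle (r from 0 to 1): 9/4.
Outer (θ): 9π/4.

Therefore the triple integral equals 9π/4.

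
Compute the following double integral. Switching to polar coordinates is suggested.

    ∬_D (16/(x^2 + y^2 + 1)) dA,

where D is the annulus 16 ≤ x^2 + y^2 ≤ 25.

The region D is 4 ≤ r ≤ 5, 0 ≤ θ ≤ 2π in polar coordinates, where x = r cos(θ), y = r sin(θ), and dA = r dr dθ.

Under the substitution, the integrand becomes 16/(r^2 + 1), so

    ∬_D (16/(x^2 + y^2 + 1)) dA = ∫_{0}^{2π} ∫_{4}^{5} (16/(r^2 + 1)) · r dr dθ.

Inner integral (in r): ∫_{4}^{5} (16/(r^2 + 1)) · r dr = log(208827064576/6975757441).

Outer integral (in θ): ∫_{0}^{2π} (log(208827064576/6975757441)) dθ = log((208827064576/6975757441)^(2π)).

Therefore ∬_D (16/(x^2 + y^2 + 1)) dA = log((208827064576/6975757441)^(2π)).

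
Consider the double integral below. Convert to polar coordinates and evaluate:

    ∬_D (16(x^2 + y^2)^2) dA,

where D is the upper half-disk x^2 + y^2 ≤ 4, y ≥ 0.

The region D is 0 ≤ r ≤ 2, 0 ≤ θ ≤ π in polar coordinates, where x = r cos(θ), y = r sin(θ), and dA = r dr dθ.

Under the substitution, the integrand becomes 16r^4, so

    ∬_D (16(x^2 + y^2)^2) dA = ∫_{0}^{π} ∫_{0}^{2} (16r^4) · r dr dθ.

Inner integral (in r): ∫_{0}^{2} (16r^4) · r dr = 512/3.

Outer integral (in θ): ∫_{0}^{π} (512/3) dθ = 512π/3.

Therefore ∬_D (16(x^2 + y^2)^2) dA = 512π/3.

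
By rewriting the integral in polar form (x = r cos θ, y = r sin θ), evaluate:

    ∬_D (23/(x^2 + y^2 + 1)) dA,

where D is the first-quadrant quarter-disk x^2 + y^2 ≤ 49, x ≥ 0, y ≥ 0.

The region D is 0 ≤ r ≤ 7, 0 ≤ θ ≤ π/2 in polar coordinates, where x = r cos(θ), y = r sin(θ), and dA = r dr dθ.

Under the substitution, the integrand becomes 23/(r^2 + 1), so

    ∬_D (23/(x^2 + y^2 + 1)) dA = ∫_{0}^{π/2} ∫_{0}^{7} (23/(r^2 + 1)) · r dr dθ.

Inner integral (in r): ∫_{0}^{7} (23/(r^2 + 1)) · r dr = 23log(50)/2.

Outer integral (in θ): ∫_{0}^{π/2} (23log(50)/2) dθ = 23π log(50)/4.

Therefore ∬_D (23/(x^2 + y^2 + 1)) dA = 23π log(50)/4.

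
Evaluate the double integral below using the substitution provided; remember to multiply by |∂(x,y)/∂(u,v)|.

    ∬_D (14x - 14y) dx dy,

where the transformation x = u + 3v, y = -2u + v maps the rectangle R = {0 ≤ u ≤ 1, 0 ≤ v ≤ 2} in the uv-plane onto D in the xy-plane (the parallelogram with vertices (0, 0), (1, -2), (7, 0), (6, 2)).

Compute the Jacobian determinant of (x, y) with respect to (u, v):

    ∂(x,y)/∂(u,v) = | 1  3 | = (1)(1) - (3)(-2) = 7.
                   | -2  1 |

Its absolute value is |J| = 7 (the area scaling factor).

Substituting x = u + 3v, y = -2u + v into the integrand,

    14x - 14y → 42u + 28v,

so the integral becomes

    ∬_R (42u + 28v) · |J| du dv = ∫_0^1 ∫_0^2 (294u + 196v) dv du.

Inner (v): 588u + 392.
Outer (u): 686.

Therefore ∬_D (14x - 14y) dx dy = 686.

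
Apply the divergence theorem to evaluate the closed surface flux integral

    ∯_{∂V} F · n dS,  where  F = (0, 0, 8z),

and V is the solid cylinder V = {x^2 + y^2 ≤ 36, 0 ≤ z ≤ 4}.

By the divergence theorem,

    ∯_{∂V} F · n dS = ∭_V (∇ · F) dV.

Compute the divergence:
    ∇ · F = ∂F_x/∂x + ∂F_y/∂y + ∂F_z/∂z = 0 + 0 + 8 = 8.

In cylindrical coordinates, x = r cos(θ), y = r sin(θ), z = z, dV = r dr dθ dz, with 0 ≤ r ≤ 6, 0 ≤ θ ≤ 2π, 0 ≤ z ≤ 4.

The integrand, after substitution and multiplying by the volume element, becomes (8) · r, so

    ∭_V (∇·F) dV = ∫_0^{2π} ∫_0^{6} ∫_0^{4} (8) · r dz dr dθ.

Inner (z from 0 to 4): 32r.
Middle (r from 0 to 6): 576.
Outer (θ from 0 to 2π): 1152π.

Therefore ∯_{∂V} F · n dS = 1152π.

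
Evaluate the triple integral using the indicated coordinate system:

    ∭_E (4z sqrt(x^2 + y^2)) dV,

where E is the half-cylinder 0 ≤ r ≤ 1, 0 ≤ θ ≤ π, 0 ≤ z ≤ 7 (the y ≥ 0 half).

In cylindrical coordinates, x = r cos(θ), y = r sin(θ), z = z, and dV = r dr dθ dz.

The integrand becomes 4r z, so

    ∭_E (4z sqrt(x^2 + y^2)) dV = ∫_{0}^{π} ∫_{0}^{1} ∫_{0}^{7} (4r z) · r dz dr dθ.

Inner (z): 98r^2.
Middle (r from 0 to 1): 98/3.
Outer (θ): 98π/3.

Therefore the triple integral equals 98π/3.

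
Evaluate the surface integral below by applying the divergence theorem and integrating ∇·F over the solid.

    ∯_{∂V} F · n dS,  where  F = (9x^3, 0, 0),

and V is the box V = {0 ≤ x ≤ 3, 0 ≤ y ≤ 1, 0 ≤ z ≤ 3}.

By the divergence theorem,

    ∯_{∂V} F · n dS = ∭_V (∇ · F) dV.

Compute the divergence:
    ∇ · F = ∂F_x/∂x + ∂F_y/∂y + ∂F_z/∂z = 27x^2 + 0 + 0 = 27x^2.

V is a rectangular box, so dV = dx dy dz with 0 ≤ x ≤ 3, 0 ≤ y ≤ 1, 0 ≤ z ≤ 3.

Integrate (27x^2) over V as an iterated integral:

    ∭_V (∇·F) dV = ∫_0^{3} ∫_0^{1} ∫_0^{3} (27x^2) dz dy dx.

Inner (z from 0 to 3): 81x^2.
Middle (y from 0 to 1): 81x^2.
Outer (x from 0 to 3): 729.

Therefore ∯_{∂V} F · n dS = 729.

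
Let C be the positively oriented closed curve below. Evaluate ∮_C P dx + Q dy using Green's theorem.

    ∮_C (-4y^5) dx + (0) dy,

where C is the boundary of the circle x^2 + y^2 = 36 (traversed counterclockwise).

Green's theorem converts the closed line integral into a double integral over the enclosed region D:

    ∮_C P dx + Q dy = ∬_D (∂Q/∂x - ∂P/∂y) dA.

Here P = -4y^5, Q = 0, so

    ∂Q/∂x = 0,    ∂P/∂y = -20y^4,
    ∂Q/∂x - ∂P/∂y = 20y^4.

D is the region x^2 + y^2 ≤ 36. Evaluating the double integral:

In polar coordinates (x = r cos θ, y = r sin θ, dA = r dr dθ) the integrand becomes 20r^4sin(θ)^4, so

    ∬_D (20y^4) dA = ∫_0^{2π} ∫_0^{6} (20r^4sin(θ)^4) · r dr dθ.

Inner (r from 0 to 6): 155520sin(θ)^4.
Outer (θ from 0 to 2π): 116640π.

Therefore ∮_C P dx + Q dy = 116640π.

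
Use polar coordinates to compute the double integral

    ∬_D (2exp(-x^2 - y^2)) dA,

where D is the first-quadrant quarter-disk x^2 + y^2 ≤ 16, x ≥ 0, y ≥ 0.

The region D is 0 ≤ r ≤ 4, 0 ≤ θ ≤ π/2 in polar coordinates, where x = r cos(θ), y = r sin(θ), and dA = r dr dθ.

Under the substitution, the integrand becomes 2exp(-r^2), so

    ∬_D (2exp(-x^2 - y^2)) dA = ∫_{0}^{π/2} ∫_{0}^{4} (2exp(-r^2)) · r dr dθ.

Inner integral (in r): ∫_{0}^{4} (2exp(-r^2)) · r dr = 1 - exp(-16).

Outer integral (in θ): ∫_{0}^{π/2} (1 - exp(-16)) dθ = -π exp(-16)/2 + π/2.

Therefore ∬_D (2exp(-x^2 - y^2)) dA = -π exp(-16)/2 + π/2.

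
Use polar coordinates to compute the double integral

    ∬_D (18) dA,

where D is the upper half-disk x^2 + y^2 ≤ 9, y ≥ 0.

The region D is 0 ≤ r ≤ 3, 0 ≤ θ ≤ π in polar coordinates, where x = r cos(θ), y = r sin(θ), and dA = r dr dθ.

Under the substitution, the integrand becomes 18, so

    ∬_D (18) dA = ∫_{0}^{π} ∫_{0}^{3} (18) · r dr dθ.

Inner integral (in r): ∫_{0}^{3} (18) · r dr = 81.

Outer integral (in θ): ∫_{0}^{π} (81) dθ = 81π.

Therefore ∬_D (18) dA = 81π.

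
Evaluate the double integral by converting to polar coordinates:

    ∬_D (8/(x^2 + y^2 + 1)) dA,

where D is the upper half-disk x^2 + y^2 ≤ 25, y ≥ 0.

The region D is 0 ≤ r ≤ 5, 0 ≤ θ ≤ π in polar coordinates, where x = r cos(θ), y = r sin(θ), and dA = r dr dθ.

Under the substitution, the integrand becomes 8/(r^2 + 1), so

    ∬_D (8/(x^2 + y^2 + 1)) dA = ∫_{0}^{π} ∫_{0}^{5} (8/(r^2 + 1)) · r dr dθ.

Inner integral (in r): ∫_{0}^{5} (8/(r^2 + 1)) · r dr = log(456976).

Outer integral (in θ): ∫_{0}^{π} (log(456976)) dθ = log(456976^π).

Therefore ∬_D (8/(x^2 + y^2 + 1)) dA = log(456976^π).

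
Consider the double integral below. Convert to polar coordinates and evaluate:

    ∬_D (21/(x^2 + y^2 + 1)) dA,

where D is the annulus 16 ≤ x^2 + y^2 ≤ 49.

The region D is 4 ≤ r ≤ 7, 0 ≤ θ ≤ 2π in polar coordinates, where x = r cos(θ), y = r sin(θ), and dA = r dr dθ.

Under the substitution, the integrand becomes 21/(r^2 + 1), so

    ∬_D (21/(x^2 + y^2 + 1)) dA = ∫_{0}^{2π} ∫_{4}^{7} (21/(r^2 + 1)) · r dr dθ.

Inner integral (in r): ∫_{4}^{7} (21/(r^2 + 1)) · r dr = log(488281250000000000sqrt(34)/34271896307633).

Outer integral (in θ): ∫_{0}^{2π} (log(488281250000000000sqrt(34)/34271896307633)) dθ = log((488281250000000000sqrt(34)/34271896307633)^(2π)).

Therefore ∬_D (21/(x^2 + y^2 + 1)) dA = log((488281250000000000sqrt(34)/34271896307633)^(2π)).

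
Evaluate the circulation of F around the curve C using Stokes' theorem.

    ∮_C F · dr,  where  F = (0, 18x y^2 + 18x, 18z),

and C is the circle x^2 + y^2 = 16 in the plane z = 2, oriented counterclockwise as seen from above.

Let S be the flat disk x^2 + y^2 ≤ 16 in the plane z = 2, with upward unit normal n̂ = ẑ. By Stokes' theorem,

    ∮_C F · dr = ∬_S (∇ × F) · n̂ dS = ∬_D (curl F)_z dA,

where D is the disk x^2 + y^2 ≤ 16.

Compute the curl of F = (0, 18x y^2 + 18x, 18z):
    (∇ × F)_x = ∂F_z/∂y - ∂F_y/∂z = 0,
    (∇ × F)_y = ∂F_x/∂z - ∂F_z/∂x = 0,
    (∇ × F)_z = ∂F_y/∂x - ∂F_x/∂y = 18y^2 + 18.

On z = 2, (curl F)_z = 18y^2 + 18.

Convert to polar (x = r cos θ, y = r sin θ, dA = r dr dθ); the integrand becomes 18r^2sin(θ)^2 + 18, so

    ∬_D (curl F)_z dA = ∫_0^{2π} ∫_0^{4} (18r^2sin(θ)^2 + 18) · r dr dθ.

Inner (r from 0 to 4): 1152sin(θ)^2 + 144.
Outer (θ from 0 to 2π): 1440π.

Therefore ∮_C F · dr = 1440π.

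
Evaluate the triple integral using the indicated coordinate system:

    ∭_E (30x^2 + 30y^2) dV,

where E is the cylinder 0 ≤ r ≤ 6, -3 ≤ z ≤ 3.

In cylindrical coordinates, x = r cos(θ), y = r sin(θ), z = z, and dV = r dr dθ dz.

The integrand becomes 30r^2, so

    ∭_E (30x^2 + 30y^2) dV = ∫_{0}^{2π} ∫_{0}^{6} ∫_{-3}^{3} (30r^2) · r dz dr dθ.

Inner (z): 180r^3.
Middle (r from 0 to 6): 58320.
Outer (θ): 116640π.

Therefore the triple integral equals 116640π.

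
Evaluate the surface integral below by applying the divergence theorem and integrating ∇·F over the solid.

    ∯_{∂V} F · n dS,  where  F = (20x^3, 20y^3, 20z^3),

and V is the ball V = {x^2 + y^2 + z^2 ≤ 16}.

By the divergence theorem,

    ∯_{∂V} F · n dS = ∭_V (∇ · F) dV.

Compute the divergence:
    ∇ · F = ∂F_x/∂x + ∂F_y/∂y + ∂F_z/∂z = 60x^2 + 60y^2 + 60z^2.

In spherical coordinates, x = ρ sin(φ) cos(θ), y = ρ sin(φ) sin(θ), z = ρ cos(φ), dV = ρ^2 sin(φ) dρ dφ dθ, with 0 ≤ ρ ≤ 4, 0 ≤ φ ≤ π, 0 ≤ θ ≤ 2π.

The integrand, after substitution and multiplying by the volume element, becomes (60ρ^2) · ρ^2 sin(φ), so

    ∭_V (∇·F) dV = ∫_0^{2π} ∫_0^{π} ∫_0^{4} (60ρ^2) · ρ^2 sin(φ) dρ dφ dθ.

Inner (ρ from 0 to 4): 12288sin(φ).
Middle (φ from 0 to π): 24576.
Outer (θ from 0 to 2π): 49152π.

Therefore ∯_{∂V} F · n dS = 49152π.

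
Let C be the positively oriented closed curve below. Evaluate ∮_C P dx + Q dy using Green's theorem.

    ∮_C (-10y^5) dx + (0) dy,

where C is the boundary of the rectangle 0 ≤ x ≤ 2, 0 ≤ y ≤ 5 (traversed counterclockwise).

Green's theorem converts the closed line integral into a double integral over the enclosed region D:

    ∮_C P dx + Q dy = ∬_D (∂Q/∂x - ∂P/∂y) dA.

Here P = -10y^5, Q = 0, so

    ∂Q/∂x = 0,    ∂P/∂y = -50y^4,
    ∂Q/∂x - ∂P/∂y = 50y^4.

D is the region 0 ≤ x ≤ 2, 0 ≤ y ≤ 5. Evaluating the double integral:

    ∬_D (50y^4) dA = ∫_0^{2} ∫_0^{5} (50y^4) dy dx.

Inner (y from 0 to 5): 31250.
Outer (x from 0 to 2): 62500.

Therefore ∮_C P dx + Q dy = 62500.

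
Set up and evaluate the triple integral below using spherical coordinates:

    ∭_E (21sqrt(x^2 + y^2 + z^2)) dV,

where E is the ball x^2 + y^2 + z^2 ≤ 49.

In spherical coordinates, x = ρ sin(φ) cos(θ), y = ρ sin(φ) sin(θ), z = ρ cos(φ), and dV = ρ^2 sin(φ) dρ dφ dθ.

The integrand becomes 21ρ, so

    ∭_E (21sqrt(x^2 + y^2 + z^2)) dV = ∫_{0}^{2π} ∫_{0}^{π} ∫_{0}^{7} (21ρ) · ρ^2 sin(φ) dρ dφ dθ.

Inner (ρ): 50421sin(φ)/4.
Middle (φ): 50421/2.
Outer (θ): 50421π.

Therefore the triple integral equals 50421π.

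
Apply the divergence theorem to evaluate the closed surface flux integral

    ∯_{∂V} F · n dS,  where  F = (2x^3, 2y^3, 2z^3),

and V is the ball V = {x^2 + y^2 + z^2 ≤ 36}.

By the divergence theorem,

    ∯_{∂V} F · n dS = ∭_V (∇ · F) dV.

Compute the divergence:
    ∇ · F = ∂F_x/∂x + ∂F_y/∂y + ∂F_z/∂z = 6x^2 + 6y^2 + 6z^2.

In spherical coordinates, x = ρ sin(φ) cos(θ), y = ρ sin(φ) sin(θ), z = ρ cos(φ), dV = ρ^2 sin(φ) dρ dφ dθ, with 0 ≤ ρ ≤ 6, 0 ≤ φ ≤ π, 0 ≤ θ ≤ 2π.

The integrand, after substitution and multiplying by the volume element, becomes (6ρ^2) · ρ^2 sin(φ), so

    ∭_V (∇·F) dV = ∫_0^{2π} ∫_0^{π} ∫_0^{6} (6ρ^2) · ρ^2 sin(φ) dρ dφ dθ.

Inner (ρ from 0 to 6): 46656sin(φ)/5.
Middle (φ from 0 to π): 93312/5.
Outer (θ from 0 to 2π): 186624π/5.

Therefore ∯_{∂V} F · n dS = 186624π/5.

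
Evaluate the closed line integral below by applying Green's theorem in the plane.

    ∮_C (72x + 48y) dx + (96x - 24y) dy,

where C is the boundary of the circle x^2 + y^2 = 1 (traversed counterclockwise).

Green's theorem converts the closed line integral into a double integral over the enclosed region D:

    ∮_C P dx + Q dy = ∬_D (∂Q/∂x - ∂P/∂y) dA.

Here P = 72x + 48y, Q = 96x - 24y, so

    ∂Q/∂x = 96,    ∂P/∂y = 48,
    ∂Q/∂x - ∂P/∂y = 48.

D is the region x^2 + y^2 ≤ 1. Evaluating the double integral:

In polar coordinates (x = r cos θ, y = r sin θ, dA = r dr dθ) the integrand becomes 48, so

    ∬_D (48) dA = ∫_0^{2π} ∫_0^{1} (48) · r dr dθ.

Inner (r from 0 to 1): 24.
Outer (θ from 0 to 2π): 48π.

Therefore ∮_C P dx + Q dy = 48π.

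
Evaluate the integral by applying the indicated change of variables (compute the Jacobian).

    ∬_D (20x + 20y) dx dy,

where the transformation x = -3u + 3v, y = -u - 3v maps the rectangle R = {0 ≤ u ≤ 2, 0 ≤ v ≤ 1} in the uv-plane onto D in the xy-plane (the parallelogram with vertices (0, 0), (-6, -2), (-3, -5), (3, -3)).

Compute the Jacobian determinant of (x, y) with respect to (u, v):

    ∂(x,y)/∂(u,v) = | -3  3 | = (-3)(-3) - (3)(-1) = 12.
                   | -1  -3 |

Its absolute value is |J| = 12 (the area scaling factor).

Substituting x = -3u + 3v, y = -u - 3v into the integrand,

    20x + 20y → -80u,

so the integral becomes

    ∬_R (-80u) · |J| du dv = ∫_0^2 ∫_0^1 (-960u) dv du.

Inner (v): -960u.
Outer (u): -1920.

Therefore ∬_D (20x + 20y) dx dy = -1920.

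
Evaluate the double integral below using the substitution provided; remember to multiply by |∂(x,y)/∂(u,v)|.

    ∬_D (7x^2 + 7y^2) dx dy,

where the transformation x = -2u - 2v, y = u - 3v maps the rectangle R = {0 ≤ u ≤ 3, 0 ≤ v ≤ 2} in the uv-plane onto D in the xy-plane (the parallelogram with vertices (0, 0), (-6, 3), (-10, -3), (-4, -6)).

Compute the Jacobian determinant of (x, y) with respect to (u, v):

    ∂(x,y)/∂(u,v) = | -2  -2 | = (-2)(-3) - (-2)(1) = 8.
                   | 1  -3 |

Its absolute value is |J| = 8 (the area scaling factor).

Substituting x = -2u - 2v, y = u - 3v into the integrand,

    7x^2 + 7y^2 → 35u^2 + 14u v + 91v^2,

so the integral becomes

    ∬_R (35u^2 + 14u v + 91v^2) · |J| du dv = ∫_0^3 ∫_0^2 (280u^2 + 112u v + 728v^2) dv du.

Inner (v): 560u^2 + 224u + 5824/3.
Outer (u): 11872.

Therefore ∬_D (7x^2 + 7y^2) dx dy = 11872.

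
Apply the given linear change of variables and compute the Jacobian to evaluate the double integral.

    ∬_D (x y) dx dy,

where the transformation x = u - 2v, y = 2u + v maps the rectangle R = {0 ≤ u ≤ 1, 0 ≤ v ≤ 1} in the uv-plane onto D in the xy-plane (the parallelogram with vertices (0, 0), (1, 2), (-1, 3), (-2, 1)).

Compute the Jacobian determinant of (x, y) with respect to (u, v):

    ∂(x,y)/∂(u,v) = | 1  -2 | = (1)(1) - (-2)(2) = 5.
                   | 2  1 |

Its absolute value is |J| = 5 (the area scaling factor).

Substituting x = u - 2v, y = 2u + v into the integrand,

    x y → 2u^2 - 3u v - 2v^2,

so the integral becomes

    ∬_R (2u^2 - 3u v - 2v^2) · |J| du dv = ∫_0^1 ∫_0^1 (10u^2 - 15u v - 10v^2) dv du.

Inner (v): 10u^2 - 15u/2 - 10/3.
Outer (u): -15/4.

Therefore ∬_D (x y) dx dy = -15/4.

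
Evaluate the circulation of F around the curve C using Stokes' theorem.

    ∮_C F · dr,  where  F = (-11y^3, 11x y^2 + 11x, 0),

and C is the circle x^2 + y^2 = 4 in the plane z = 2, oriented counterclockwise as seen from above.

Let S be the flat disk x^2 + y^2 ≤ 4 in the plane z = 2, with upward unit normal n̂ = ẑ. By Stokes' theorem,

    ∮_C F · dr = ∬_S (∇ × F) · n̂ dS = ∬_D (curl F)_z dA,

where D is the disk x^2 + y^2 ≤ 4.

Compute the curl of F = (-11y^3, 11x y^2 + 11x, 0):
    (∇ × F)_x = ∂F_z/∂y - ∂F_y/∂z = 0,
    (∇ × F)_y = ∂F_x/∂z - ∂F_z/∂x = 0,
    (∇ × F)_z = ∂F_y/∂x - ∂F_x/∂y = 44y^2 + 11.

On z = 2, (curl F)_z = 44y^2 + 11.

Convert to polar (x = r cos θ, y = r sin θ, dA = r dr dθ); the integrand becomes 44r^2sin(θ)^2 + 11, so

    ∬_D (curl F)_z dA = ∫_0^{2π} ∫_0^{2} (44r^2sin(θ)^2 + 11) · r dr dθ.

Inner (r from 0 to 2): 176sin(θ)^2 + 22.
Outer (θ from 0 to 2π): 220π.

Therefore ∮_C F · dr = 220π.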